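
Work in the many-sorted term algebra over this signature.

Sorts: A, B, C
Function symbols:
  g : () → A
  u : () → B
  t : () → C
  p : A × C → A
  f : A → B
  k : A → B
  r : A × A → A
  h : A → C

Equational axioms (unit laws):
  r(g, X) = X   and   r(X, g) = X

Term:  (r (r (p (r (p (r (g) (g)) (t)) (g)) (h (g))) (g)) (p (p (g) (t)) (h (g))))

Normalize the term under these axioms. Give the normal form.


normal form = (r (p (p (g) (t)) (h (g))) (p (p (g) (t)) (h (g))))

1. (r (r (p (r (p (r (g) (g)) (t)) (g)) (h (g))) (g)) (p (p (g) (t)) (h (g))))  →  (r (p (r (p (r (g) (g)) (t)) (g)) (h (g))) (p (p (g) (t)) (h (g))))
2. (r (p (r (p (r (g) (g)) (t)) (g)) (h (g))) (p (p (g) (t)) (h (g))))  →  (r (p (p (r (g) (g)) (t)) (h (g))) (p (p (g) (t)) (h (g))))
3. (r (p (p (r (g) (g)) (t)) (h (g))) (p (p (g) (t)) (h (g))))  →  (r (p (p (g) (t)) (h (g))) (p (p (g) (t)) (h (g))))


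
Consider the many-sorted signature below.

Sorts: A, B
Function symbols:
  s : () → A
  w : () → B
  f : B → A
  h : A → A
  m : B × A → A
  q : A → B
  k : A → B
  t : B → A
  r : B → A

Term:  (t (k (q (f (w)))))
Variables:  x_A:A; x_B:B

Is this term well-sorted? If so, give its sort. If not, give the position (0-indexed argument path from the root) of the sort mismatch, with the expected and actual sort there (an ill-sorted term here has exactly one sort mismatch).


ill-sorted at position [0, 0]: expected A, got B

        (w) : B
      (f (w)) : A
    (q (f (w))) : B
  (k (q (f (w)))) : ✗ arg 0 at [0, 0] has sort B, expected A


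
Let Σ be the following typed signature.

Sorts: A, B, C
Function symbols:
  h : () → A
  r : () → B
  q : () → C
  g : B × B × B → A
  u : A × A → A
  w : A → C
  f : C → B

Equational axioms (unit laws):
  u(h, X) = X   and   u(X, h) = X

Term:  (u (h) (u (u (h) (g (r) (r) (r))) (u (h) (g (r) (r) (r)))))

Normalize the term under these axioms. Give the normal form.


1. (u (h) (u (u (h) (g (r) (r) (r))) (u (h) (g (r) (r) (r)))))  →  (u (u (h) (g (r) (r) (r))) (u (h) (g (r) (r) (r))))
2. (u (u (h) (g (r) (r) (r))) (u (h) (g (r) (r) (r))))  →  (u (g (r) (r) (r)) (u (h) (g (r) (r) (r))))
3. (u (g (r) (r) (r)) (u (h) (g (r) (r) (r))))  →  (u (g (r) (r) (r)) (g (r) (r) (r)))

normal form = (u (g (r) (r) (r)) (g (r) (r) (r)))


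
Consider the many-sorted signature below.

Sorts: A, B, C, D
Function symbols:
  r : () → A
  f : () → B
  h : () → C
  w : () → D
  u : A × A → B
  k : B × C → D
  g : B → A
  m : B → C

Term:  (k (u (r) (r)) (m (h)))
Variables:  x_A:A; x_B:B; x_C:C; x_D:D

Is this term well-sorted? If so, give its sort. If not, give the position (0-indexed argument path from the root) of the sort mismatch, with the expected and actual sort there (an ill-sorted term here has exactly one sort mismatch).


ill-sorted at position [1, 0]: expected B, got C

    (r) : A
    (r) : A
  (u (r) (r)) : B
    (h) : C
  (m (h)) : ✗ arg 0 at [1, 0] has sort C, expected B


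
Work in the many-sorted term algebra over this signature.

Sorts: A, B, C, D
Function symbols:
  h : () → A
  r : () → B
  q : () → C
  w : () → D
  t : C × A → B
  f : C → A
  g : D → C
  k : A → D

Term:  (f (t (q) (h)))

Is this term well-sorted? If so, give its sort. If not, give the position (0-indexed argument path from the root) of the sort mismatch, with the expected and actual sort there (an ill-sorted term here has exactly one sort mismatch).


    (q) : C
    (h) : A
  (t (q) (h)) : B
(f (t (q) (h))) : ✗ arg 0 at [0] has sort B, expected C

ill-sorted at position [0]: expected C, got B


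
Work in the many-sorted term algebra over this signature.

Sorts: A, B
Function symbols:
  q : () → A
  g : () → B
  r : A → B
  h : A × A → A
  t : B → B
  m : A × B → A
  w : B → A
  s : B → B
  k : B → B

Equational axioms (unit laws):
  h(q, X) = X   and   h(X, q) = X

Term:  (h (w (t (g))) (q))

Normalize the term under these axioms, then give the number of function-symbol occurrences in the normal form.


1. (h (w (t (g))) (q))  →  (w (t (g)))
normal form: (w (t (g)))

size = 3


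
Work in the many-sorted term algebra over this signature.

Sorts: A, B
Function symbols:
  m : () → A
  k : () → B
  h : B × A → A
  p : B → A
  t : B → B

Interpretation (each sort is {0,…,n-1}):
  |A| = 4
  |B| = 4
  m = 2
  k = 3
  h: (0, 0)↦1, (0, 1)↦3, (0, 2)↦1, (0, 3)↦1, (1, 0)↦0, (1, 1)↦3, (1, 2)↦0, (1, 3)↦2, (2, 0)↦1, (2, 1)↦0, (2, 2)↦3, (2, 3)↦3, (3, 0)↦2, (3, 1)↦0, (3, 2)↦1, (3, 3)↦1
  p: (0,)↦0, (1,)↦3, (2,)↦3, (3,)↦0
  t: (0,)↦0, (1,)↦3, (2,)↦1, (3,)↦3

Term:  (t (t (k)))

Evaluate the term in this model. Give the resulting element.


  k = 3
  (t (k)) = t(3,) = 3
  (t (t (k))) = t(3,) = 3

value = 3


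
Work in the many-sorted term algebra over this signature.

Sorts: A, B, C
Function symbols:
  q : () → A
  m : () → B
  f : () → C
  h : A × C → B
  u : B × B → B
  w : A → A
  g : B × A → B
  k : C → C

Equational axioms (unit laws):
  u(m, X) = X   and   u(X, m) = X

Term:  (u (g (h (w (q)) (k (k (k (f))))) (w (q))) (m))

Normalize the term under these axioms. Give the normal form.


1. (u (g (h (w (q)) (k (k (k (f))))) (w (q))) (m))  →  (g (h (w (q)) (k (k (k (f))))) (w (q)))

normal form = (g (h (w (q)) (k (k (k (f))))) (w (q)))


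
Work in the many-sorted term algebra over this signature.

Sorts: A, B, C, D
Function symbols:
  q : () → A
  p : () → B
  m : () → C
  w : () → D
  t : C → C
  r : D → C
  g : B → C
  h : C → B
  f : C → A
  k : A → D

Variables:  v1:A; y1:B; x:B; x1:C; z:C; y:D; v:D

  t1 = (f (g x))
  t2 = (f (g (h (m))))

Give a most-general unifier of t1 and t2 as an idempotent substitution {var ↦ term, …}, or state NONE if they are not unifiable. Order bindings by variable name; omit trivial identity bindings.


{x ↦ (h (m))}


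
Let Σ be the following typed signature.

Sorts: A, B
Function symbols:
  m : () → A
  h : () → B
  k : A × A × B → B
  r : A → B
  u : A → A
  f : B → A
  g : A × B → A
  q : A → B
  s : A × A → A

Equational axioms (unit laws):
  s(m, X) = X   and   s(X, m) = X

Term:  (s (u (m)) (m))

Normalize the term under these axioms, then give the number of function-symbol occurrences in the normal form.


size = 2

1. (s (u (m)) (m))  →  (u (m))
normal form: (u (m))


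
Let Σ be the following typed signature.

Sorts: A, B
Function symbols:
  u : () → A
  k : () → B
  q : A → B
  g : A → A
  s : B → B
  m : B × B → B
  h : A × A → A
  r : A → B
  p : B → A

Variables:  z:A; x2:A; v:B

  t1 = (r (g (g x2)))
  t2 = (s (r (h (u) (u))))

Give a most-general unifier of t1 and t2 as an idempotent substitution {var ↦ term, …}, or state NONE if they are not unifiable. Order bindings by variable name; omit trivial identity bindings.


head clash or occurs-check failure — not unifiable

NONE (not unifiable)


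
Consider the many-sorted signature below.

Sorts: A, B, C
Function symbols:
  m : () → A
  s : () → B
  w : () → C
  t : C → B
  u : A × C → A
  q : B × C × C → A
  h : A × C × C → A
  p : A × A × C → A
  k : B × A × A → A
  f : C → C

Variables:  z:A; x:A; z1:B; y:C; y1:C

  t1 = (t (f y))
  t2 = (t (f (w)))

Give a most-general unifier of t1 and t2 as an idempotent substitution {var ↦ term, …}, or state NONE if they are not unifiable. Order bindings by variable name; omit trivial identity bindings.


{y ↦ (w)}


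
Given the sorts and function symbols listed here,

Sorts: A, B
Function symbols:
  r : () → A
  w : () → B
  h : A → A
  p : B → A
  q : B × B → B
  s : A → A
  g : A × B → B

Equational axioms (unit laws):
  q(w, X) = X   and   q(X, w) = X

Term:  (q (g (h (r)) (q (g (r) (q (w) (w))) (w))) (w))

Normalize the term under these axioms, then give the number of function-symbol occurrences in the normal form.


1. (q (g (h (r)) (q (g (r) (q (w) (w))) (w))) (w))  →  (g (h (r)) (q (g (r) (q (w) (w))) (w)))
2. (g (h (r)) (q (g (r) (q (w) (w))) (w)))  →  (g (h (r)) (g (r) (q (w) (w))))
3. (g (h (r)) (g (r) (q (w) (w))))  →  (g (h (r)) (g (r) (w)))
normal form: (g (h (r)) (g (r) (w)))

size = 6


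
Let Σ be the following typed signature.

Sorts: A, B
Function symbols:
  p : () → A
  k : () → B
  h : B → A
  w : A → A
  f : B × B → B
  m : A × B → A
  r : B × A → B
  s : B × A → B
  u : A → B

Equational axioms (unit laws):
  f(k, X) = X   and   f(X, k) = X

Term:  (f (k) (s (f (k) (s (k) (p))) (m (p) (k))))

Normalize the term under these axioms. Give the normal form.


normal form = (s (s (k) (p)) (m (p) (k)))

1. (f (k) (s (f (k) (s (k) (p))) (m (p) (k))))  →  (s (f (k) (s (k) (p))) (m (p) (k)))
2. (s (f (k) (s (k) (p))) (m (p) (k)))  →  (s (s (k) (p)) (m (p) (k)))


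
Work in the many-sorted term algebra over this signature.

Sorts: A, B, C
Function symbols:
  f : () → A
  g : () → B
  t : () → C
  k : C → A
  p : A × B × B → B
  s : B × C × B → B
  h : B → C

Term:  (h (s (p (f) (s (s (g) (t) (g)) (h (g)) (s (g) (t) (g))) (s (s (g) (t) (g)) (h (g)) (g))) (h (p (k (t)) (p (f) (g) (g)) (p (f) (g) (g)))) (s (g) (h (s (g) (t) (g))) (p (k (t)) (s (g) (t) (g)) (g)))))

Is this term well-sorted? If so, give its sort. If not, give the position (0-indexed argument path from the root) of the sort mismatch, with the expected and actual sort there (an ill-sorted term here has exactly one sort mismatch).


      (f) : A
          (g) : B
          (t) : C
          (g) : B
        (s (g) (t) (g)) : B
          (g) : B
        (h (g)) : C
          (g) : B
          (t) : C
          (g) : B
        (s (g) (t) (g)) : B
      (s (s (g) (t) (g)) (h (g)) (s (g) (t) (g))) : B
          (g) : B
          (t) : C
          (g) : B
        (s (g) (t) (g)) : B
          (g) : B
        (h (g)) : C
        (g) : B
      (s (s (g) (t) (g)) (h (g)) (g)) : B
    (p (f) (s (s (g) (t) (g)) (h (g)) (s (g) (t) (g))) (s (s (g) (t) (g)) (h (g)) (g))) : B
          (t) : C
        (k (t)) : A
          (f) : A
          (g) : B
          (g) : B
        (p (f) (g) (g)) : B
          (f) : A
          (g) : B
          (g) : B
        (p (f) (g) (g)) : B
      (p (k (t)) (p (f) (g) (g)) (p (f) (g) (g))) : B
    (h (p (k (t)) (p (f) (g) (g)) (p (f) (g) (g)))) : C
      (g) : B
          (g) : B
          (t) : C
          (g) : B
        (s (g) (t) (g)) : B
      (h (s (g) (t) (g))) : C
          (t) : C
        (k (t)) : A
          (g) : B
          (t) : C
          (g) : B
        (s (g) (t) (g)) : B
        (g) : B
      (p (k (t)) (s (g) (t) (g)) (g)) : B
    (s (g) (h (s (g) (t) (g))) (p (k (t)) (s (g) (t) (g)) (g))) : B
  (s (p (f) (s (s (g) (t) (g)) (h (g)) (s (g) (t) (g))) (s (s (g) (t) (g)) (h (g)) (g))) (h (p (k (t)) (p (f) (g) (g)) (p (f) (g) (g)))) (s (g) (h (s (g) (t) (g))) (p (k (t)) (s (g) (t) (g)) (g)))) : B
(h (s (p (f) (s (s (g) (t) (g)) (h (g)) (s (g) (t) (g))) (s (s (g) (t) (g)) (h (g)) (g))) (h (p (k (t)) (p (f) (g) (g)) (p (f) (g) (g)))) (s (g) (h (s (g) (t) (g))) (p (k (t)) (s (g) (t) (g)) (g))))) : C

well-sorted; sort = C


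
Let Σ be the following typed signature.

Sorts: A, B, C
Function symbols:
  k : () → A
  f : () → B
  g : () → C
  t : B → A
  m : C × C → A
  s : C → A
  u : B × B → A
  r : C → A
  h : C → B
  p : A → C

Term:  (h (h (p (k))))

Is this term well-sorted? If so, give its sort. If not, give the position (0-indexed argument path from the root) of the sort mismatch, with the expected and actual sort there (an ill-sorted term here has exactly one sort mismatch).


ill-sorted at position [0]: expected C, got B

      (k) : A
    (p (k)) : C
  (h (p (k))) : B
(h (h (p (k)))) : ✗ arg 0 at [0] has sort B, expected C


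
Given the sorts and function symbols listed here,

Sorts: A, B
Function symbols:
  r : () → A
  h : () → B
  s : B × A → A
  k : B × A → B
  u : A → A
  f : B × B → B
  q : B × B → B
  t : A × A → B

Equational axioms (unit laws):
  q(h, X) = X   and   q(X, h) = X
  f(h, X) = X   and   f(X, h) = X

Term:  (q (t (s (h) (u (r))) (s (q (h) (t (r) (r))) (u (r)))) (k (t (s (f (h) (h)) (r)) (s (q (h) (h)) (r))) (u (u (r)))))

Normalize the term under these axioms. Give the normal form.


1. (q (t (s (h) (u (r))) (s (q (h) (t (r) (r))) (u (r)))) (k (t (s (f (h) (h)) (r)) (s (q (h) (h)) (r))) (u (u (r)))))  →  (q (t (s (h) (u (r))) (s (t (r) (r)) (u (r)))) (k (t (s (f (h) (h)) (r)) (s (q (h) (h)) (r))) (u (u (r)))))
2. (q (t (s (h) (u (r))) (s (t (r) (r)) (u (r)))) (k (t (s (f (h) (h)) (r)) (s (q (h) (h)) (r))) (u (u (r)))))  →  (q (t (s (h) (u (r))) (s (t (r) (r)) (u (r)))) (k (t (s (h) (r)) (s (q (h) (h)) (r))) (u (u (r)))))
3. (q (t (s (h) (u (r))) (s (t (r) (r)) (u (r)))) (k (t (s (h) (r)) (s (q (h) (h)) (r))) (u (u (r)))))  →  (q (t (s (h) (u (r))) (s (t (r) (r)) (u (r)))) (k (t (s (h) (r)) (s (h) (r))) (u (u (r)))))

normal form = (q (t (s (h) (u (r))) (s (t (r) (r)) (u (r)))) (k (t (s (h) (r)) (s (h) (r))) (u (u (r)))))


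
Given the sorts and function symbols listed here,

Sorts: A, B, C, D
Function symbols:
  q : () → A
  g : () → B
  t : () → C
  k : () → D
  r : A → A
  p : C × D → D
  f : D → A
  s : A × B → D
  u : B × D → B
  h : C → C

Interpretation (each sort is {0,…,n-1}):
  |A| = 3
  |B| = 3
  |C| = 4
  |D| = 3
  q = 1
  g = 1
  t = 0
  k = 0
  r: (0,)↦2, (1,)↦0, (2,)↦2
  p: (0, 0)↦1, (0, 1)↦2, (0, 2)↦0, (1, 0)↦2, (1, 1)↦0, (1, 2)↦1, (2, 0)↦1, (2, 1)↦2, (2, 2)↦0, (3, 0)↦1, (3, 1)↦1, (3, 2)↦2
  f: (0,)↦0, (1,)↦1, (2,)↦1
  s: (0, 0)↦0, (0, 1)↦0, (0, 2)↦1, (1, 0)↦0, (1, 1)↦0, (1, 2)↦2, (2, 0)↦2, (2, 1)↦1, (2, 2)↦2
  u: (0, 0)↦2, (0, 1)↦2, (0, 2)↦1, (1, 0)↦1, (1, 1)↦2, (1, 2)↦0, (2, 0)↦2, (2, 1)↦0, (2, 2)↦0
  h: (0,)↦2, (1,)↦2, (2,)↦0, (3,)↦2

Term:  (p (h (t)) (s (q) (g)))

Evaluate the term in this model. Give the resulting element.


value = 1

  t = 0
  (h (t)) = h(0,) = 2
  q = 1
  g = 1
  (s (q) (g)) = s(1, 1) = 0
  (p (h (t)) (s (q) (g))) = p(2, 0) = 1


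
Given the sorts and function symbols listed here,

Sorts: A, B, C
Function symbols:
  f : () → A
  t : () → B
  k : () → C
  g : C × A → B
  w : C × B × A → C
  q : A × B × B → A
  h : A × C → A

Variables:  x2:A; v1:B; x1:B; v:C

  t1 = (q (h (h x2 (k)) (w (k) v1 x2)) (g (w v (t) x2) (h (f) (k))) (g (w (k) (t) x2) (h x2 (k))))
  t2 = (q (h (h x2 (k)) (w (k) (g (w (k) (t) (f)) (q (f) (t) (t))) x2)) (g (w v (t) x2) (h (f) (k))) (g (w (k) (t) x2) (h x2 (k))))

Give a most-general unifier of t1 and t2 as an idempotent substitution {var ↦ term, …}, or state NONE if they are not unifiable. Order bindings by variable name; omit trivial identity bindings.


{v1 ↦ (g (w (k) (t) (f)) (q (f) (t) (t)))}


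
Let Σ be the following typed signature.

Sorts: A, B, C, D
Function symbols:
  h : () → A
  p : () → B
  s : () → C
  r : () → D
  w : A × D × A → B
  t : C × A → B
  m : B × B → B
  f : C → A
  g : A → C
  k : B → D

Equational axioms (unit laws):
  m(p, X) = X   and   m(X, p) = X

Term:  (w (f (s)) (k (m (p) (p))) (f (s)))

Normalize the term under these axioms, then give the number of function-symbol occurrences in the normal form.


size = 7

1. (w (f (s)) (k (m (p) (p))) (f (s)))  →  (w (f (s)) (k (p)) (f (s)))
normal form: (w (f (s)) (k (p)) (f (s)))


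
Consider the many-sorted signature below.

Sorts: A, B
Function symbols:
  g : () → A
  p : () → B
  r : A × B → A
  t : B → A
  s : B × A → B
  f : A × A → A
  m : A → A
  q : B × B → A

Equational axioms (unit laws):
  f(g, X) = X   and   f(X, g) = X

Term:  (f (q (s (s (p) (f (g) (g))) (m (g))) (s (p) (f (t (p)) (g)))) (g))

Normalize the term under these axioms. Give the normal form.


normal form = (q (s (s (p) (g)) (m (g))) (s (p) (t (p))))

1. (f (q (s (s (p) (f (g) (g))) (m (g))) (s (p) (f (t (p)) (g)))) (g))  →  (q (s (s (p) (f (g) (g))) (m (g))) (s (p) (f (t (p)) (g))))
2. (q (s (s (p) (f (g) (g))) (m (g))) (s (p) (f (t (p)) (g))))  →  (q (s (s (p) (g)) (m (g))) (s (p) (f (t (p)) (g))))
3. (q (s (s (p) (g)) (m (g))) (s (p) (f (t (p)) (g))))  →  (q (s (s (p) (g)) (m (g))) (s (p) (t (p))))


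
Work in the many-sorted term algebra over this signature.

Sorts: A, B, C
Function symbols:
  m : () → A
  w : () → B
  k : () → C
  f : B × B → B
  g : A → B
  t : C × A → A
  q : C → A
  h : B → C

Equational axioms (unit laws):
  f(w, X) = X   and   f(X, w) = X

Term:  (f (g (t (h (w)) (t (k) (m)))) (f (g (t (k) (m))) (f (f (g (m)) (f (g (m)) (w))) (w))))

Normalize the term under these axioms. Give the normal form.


normal form = (f (g (t (h (w)) (t (k) (m)))) (f (g (t (k) (m))) (f (g (m)) (g (m)))))

1. (f (g (t (h (w)) (t (k) (m)))) (f (g (t (k) (m))) (f (f (g (m)) (f (g (m)) (w))) (w))))  →  (f (g (t (h (w)) (t (k) (m)))) (f (g (t (k) (m))) (f (g (m)) (f (g (m)) (w)))))
2. (f (g (t (h (w)) (t (k) (m)))) (f (g (t (k) (m))) (f (g (m)) (f (g (m)) (w)))))  →  (f (g (t (h (w)) (t (k) (m)))) (f (g (t (k) (m))) (f (g (m)) (g (m)))))


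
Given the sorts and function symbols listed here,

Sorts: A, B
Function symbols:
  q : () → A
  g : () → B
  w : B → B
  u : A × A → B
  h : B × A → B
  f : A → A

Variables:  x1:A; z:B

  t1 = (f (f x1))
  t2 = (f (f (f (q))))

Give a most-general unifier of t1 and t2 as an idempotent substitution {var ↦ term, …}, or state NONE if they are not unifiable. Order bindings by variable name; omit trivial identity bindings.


{x1 ↦ (f (q))}


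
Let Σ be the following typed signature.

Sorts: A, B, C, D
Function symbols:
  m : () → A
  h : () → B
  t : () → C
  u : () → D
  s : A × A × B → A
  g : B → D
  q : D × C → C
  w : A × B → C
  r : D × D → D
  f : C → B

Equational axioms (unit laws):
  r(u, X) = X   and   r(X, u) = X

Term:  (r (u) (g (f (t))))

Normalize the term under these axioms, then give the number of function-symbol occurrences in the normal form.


size = 3

1. (r (u) (g (f (t))))  →  (g (f (t)))
normal form: (g (f (t)))


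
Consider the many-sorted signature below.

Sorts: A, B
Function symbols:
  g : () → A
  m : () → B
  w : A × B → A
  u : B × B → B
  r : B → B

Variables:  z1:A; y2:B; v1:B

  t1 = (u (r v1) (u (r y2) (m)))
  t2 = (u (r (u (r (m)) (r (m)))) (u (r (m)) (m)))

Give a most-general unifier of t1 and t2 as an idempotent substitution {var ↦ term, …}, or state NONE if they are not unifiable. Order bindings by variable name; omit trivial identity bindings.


{v1 ↦ (u (r (m)) (r (m))), y2 ↦ (m)}


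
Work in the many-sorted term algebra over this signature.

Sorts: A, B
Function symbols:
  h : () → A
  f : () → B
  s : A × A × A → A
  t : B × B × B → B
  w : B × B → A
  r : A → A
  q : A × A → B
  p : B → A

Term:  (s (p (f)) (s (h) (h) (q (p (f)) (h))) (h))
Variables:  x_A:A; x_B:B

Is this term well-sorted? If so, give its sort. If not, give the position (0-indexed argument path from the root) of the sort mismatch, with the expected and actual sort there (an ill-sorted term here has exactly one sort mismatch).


ill-sorted at position [1, 2]: expected A, got B

    (f) : B
  (p (f)) : A
    (h) : A
    (h) : A
        (f) : B
      (p (f)) : A
      (h) : A
    (q (p (f)) (h)) : B
  (s (h) (h) (q (p (f)) (h))) : ✗ arg 2 at [1, 2] has sort B, expected A
  (h) : A


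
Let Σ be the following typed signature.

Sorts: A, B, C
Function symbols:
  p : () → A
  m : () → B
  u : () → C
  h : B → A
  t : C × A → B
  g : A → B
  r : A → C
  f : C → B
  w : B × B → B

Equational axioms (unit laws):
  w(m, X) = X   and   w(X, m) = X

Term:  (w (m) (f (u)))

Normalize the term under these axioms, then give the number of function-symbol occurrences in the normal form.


1. (w (m) (f (u)))  →  (f (u))
normal form: (f (u))

size = 2


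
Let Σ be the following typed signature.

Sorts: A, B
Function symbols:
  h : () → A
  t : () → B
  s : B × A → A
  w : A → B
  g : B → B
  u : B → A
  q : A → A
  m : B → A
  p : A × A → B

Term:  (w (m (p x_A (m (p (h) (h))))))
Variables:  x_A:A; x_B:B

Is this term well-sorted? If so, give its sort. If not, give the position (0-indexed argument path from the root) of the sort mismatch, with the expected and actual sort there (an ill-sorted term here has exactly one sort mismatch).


well-sorted; sort = B

      x_A : A
          (h) : A
          (h) : A
        (p (h) (h)) : B
      (m (p (h) (h))) : A
    (p x_A (m (p (h) (h)))) : B
  (m (p x_A (m (p (h) (h))))) : A
(w (m (p x_A (m (p (h) (h)))))) : B


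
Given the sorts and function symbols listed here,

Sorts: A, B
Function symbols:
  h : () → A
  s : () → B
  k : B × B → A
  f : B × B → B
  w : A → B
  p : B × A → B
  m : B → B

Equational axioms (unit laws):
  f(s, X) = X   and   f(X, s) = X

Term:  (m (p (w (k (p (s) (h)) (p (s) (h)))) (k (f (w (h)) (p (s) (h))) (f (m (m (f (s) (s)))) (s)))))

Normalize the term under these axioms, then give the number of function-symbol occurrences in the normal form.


1. (m (p (w (k (p (s) (h)) (p (s) (h)))) (k (f (w (h)) (p (s) (h))) (f (m (m (f (s) (s)))) (s)))))  →  (m (p (w (k (p (s) (h)) (p (s) (h)))) (k (f (w (h)) (p (s) (h))) (m (m (f (s) (s)))))))
2. (m (p (w (k (p (s) (h)) (p (s) (h)))) (k (f (w (h)) (p (s) (h))) (m (m (f (s) (s)))))))  →  (m (p (w (k (p (s) (h)) (p (s) (h)))) (k (f (w (h)) (p (s) (h))) (m (m (s))))))
normal form: (m (p (w (k (p (s) (h)) (p (s) (h)))) (k (f (w (h)) (p (s) (h))) (m (m (s))))))

size = 20


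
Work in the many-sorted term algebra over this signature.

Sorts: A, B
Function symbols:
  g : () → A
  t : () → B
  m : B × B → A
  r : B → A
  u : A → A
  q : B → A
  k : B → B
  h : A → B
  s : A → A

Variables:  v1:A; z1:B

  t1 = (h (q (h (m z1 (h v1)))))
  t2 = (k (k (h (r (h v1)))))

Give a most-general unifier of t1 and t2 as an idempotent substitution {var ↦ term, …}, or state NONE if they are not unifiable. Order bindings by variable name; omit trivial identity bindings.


head clash or occurs-check failure — not unifiable

NONE (not unifiable)


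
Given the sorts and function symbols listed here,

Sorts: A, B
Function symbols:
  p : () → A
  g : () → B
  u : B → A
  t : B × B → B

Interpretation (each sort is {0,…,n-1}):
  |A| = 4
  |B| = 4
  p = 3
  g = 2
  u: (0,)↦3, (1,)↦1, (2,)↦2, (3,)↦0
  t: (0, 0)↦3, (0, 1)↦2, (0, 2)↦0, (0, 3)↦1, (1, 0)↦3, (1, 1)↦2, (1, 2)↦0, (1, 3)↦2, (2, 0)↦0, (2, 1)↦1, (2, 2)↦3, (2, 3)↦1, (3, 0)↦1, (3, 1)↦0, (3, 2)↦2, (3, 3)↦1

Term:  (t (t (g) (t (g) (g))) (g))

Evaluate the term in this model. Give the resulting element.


  g = 2
  g = 2
  g = 2
  (t (g) (g)) = t(2, 2) = 3
  (t (g) (t (g) (g))) = t(2, 3) = 1
  g = 2
  (t (t (g) (t (g) (g))) (g)) = t(1, 2) = 0

value = 0


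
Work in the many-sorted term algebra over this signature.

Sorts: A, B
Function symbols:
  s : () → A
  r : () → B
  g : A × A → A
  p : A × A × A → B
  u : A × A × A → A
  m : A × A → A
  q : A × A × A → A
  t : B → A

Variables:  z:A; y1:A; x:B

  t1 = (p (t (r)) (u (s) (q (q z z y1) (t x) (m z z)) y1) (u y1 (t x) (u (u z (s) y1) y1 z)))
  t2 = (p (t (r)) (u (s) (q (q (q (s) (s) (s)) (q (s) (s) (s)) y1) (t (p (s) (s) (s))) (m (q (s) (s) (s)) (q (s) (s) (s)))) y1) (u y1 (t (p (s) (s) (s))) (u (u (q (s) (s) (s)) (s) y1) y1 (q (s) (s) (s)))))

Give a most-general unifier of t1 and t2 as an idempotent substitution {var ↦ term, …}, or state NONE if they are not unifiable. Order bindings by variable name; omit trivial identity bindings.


{x ↦ (p (s) (s) (s)), z ↦ (q (s) (s) (s))}


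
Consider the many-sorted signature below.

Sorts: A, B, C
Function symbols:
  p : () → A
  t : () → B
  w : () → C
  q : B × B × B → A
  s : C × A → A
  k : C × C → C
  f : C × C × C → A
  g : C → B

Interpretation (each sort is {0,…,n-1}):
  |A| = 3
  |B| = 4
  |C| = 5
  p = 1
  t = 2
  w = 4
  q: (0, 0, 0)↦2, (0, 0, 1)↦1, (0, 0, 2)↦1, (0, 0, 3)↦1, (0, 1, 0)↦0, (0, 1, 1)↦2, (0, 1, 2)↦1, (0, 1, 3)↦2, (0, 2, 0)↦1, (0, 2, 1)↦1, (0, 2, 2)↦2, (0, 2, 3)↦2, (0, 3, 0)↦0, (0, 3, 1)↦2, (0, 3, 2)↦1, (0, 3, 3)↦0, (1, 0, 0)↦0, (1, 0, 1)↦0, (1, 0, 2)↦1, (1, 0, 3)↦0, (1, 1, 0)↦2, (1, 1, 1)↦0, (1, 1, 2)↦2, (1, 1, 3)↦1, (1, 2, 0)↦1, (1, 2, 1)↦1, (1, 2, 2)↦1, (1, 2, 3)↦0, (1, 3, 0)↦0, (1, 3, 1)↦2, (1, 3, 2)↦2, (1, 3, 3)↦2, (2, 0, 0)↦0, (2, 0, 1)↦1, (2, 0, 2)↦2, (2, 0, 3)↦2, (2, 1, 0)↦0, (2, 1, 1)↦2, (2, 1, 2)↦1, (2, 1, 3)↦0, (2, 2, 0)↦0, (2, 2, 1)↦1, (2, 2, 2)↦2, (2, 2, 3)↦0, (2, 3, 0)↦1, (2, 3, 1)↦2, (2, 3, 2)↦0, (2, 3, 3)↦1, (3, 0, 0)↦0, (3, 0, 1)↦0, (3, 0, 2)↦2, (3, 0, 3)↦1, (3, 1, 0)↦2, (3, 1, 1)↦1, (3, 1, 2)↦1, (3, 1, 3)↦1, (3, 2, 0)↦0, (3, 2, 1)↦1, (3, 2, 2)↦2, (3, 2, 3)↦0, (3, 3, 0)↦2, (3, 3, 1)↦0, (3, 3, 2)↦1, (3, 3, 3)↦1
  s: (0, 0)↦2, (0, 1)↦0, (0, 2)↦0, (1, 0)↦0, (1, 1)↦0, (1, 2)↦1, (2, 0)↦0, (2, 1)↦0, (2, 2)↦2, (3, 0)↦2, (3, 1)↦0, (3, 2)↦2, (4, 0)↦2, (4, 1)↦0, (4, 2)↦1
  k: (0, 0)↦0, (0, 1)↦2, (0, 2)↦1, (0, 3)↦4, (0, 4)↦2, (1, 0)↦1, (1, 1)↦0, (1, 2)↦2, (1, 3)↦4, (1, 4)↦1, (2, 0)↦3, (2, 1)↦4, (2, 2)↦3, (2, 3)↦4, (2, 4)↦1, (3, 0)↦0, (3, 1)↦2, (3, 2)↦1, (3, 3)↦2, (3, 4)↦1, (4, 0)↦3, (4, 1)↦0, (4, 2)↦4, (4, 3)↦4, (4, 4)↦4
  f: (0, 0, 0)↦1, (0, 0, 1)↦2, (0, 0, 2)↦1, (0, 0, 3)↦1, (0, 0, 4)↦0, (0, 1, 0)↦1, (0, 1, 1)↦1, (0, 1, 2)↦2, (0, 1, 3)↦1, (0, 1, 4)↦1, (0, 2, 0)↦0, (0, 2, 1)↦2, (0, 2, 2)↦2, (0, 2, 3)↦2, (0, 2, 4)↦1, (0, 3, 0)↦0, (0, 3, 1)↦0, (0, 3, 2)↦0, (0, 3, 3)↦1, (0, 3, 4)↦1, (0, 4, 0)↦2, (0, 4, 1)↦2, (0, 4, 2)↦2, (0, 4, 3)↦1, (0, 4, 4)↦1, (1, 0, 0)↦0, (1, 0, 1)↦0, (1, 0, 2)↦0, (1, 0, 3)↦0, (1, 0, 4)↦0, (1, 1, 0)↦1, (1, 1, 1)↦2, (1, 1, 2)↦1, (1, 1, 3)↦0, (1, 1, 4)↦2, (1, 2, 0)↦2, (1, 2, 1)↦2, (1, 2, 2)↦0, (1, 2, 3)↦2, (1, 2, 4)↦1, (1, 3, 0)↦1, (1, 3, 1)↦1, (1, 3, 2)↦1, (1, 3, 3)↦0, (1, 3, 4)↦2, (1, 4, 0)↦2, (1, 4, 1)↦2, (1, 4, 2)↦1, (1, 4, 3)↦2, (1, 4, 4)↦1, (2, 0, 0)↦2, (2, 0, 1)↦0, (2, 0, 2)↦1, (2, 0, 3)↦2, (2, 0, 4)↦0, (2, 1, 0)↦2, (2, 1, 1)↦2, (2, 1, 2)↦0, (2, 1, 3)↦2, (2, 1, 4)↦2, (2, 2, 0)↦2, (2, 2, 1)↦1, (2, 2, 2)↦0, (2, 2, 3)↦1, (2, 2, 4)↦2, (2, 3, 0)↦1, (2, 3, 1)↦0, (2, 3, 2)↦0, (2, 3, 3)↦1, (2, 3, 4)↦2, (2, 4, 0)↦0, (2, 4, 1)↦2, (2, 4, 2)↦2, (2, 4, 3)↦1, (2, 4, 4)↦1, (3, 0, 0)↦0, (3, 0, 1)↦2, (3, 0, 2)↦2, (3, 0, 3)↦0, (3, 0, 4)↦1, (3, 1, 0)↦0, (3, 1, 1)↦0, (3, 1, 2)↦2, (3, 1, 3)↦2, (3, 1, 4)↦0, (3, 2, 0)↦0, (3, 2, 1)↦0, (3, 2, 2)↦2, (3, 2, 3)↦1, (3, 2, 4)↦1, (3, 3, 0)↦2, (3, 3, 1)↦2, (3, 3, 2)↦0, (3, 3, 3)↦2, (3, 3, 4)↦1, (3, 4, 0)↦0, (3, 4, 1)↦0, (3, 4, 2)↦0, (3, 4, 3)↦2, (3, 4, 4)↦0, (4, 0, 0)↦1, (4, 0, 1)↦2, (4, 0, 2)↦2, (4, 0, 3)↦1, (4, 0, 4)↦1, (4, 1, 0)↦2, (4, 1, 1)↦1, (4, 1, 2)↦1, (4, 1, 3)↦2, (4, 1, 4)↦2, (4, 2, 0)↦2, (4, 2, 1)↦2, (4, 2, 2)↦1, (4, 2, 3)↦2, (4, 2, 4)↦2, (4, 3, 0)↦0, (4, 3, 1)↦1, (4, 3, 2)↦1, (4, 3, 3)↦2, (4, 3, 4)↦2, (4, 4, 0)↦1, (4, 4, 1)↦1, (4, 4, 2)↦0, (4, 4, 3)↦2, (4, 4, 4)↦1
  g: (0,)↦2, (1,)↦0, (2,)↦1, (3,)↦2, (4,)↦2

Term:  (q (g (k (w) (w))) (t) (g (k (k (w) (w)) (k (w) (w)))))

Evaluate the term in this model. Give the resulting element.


value = 2

  w = 4
  w = 4
  (k (w) (w)) = k(4, 4) = 4
  (g (k (w) (w))) = g(4,) = 2
  t = 2
  w = 4
  w = 4
  (k (w) (w)) = k(4, 4) = 4
  w = 4
  w = 4
  (k (w) (w)) = k(4, 4) = 4
  (k (k (w) (w)) (k (w) (w))) = k(4, 4) = 4
  (g (k (k (w) (w)) (k (w) (w)))) = g(4,) = 2
  (q (g (k (w) (w))) (t) (g (k (k (w) (w)) (k (w) (w))))) = q(2, 2, 2) = 2


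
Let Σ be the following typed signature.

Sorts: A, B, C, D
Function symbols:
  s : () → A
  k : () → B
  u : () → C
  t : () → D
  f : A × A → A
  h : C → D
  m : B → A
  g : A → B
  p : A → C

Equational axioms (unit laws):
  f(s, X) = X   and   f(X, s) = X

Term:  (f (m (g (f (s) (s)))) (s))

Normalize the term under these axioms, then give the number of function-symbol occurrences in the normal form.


1. (f (m (g (f (s) (s)))) (s))  →  (m (g (f (s) (s))))
2. (m (g (f (s) (s))))  →  (m (g (s)))
normal form: (m (g (s)))

size = 3


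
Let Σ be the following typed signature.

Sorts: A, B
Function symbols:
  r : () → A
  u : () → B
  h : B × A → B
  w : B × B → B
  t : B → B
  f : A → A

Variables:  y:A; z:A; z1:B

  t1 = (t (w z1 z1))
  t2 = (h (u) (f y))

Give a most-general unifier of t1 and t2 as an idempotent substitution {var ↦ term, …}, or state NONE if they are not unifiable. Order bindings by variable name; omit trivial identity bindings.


head clash or occurs-check failure — not unifiable

NONE (not unifiable)


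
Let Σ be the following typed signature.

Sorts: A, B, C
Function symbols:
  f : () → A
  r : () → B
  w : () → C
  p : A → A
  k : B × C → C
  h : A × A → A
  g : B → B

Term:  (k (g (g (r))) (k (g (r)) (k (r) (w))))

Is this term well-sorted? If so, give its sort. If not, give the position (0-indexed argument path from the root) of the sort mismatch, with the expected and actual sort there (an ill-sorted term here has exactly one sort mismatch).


well-sorted; sort = C

      (r) : B
    (g (r)) : B
  (g (g (r))) : B
      (r) : B
    (g (r)) : B
      (r) : B
      (w) : C
    (k (r) (w)) : C
  (k (g (r)) (k (r) (w))) : C
(k (g (g (r))) (k (g (r)) (k (r) (w)))) : C


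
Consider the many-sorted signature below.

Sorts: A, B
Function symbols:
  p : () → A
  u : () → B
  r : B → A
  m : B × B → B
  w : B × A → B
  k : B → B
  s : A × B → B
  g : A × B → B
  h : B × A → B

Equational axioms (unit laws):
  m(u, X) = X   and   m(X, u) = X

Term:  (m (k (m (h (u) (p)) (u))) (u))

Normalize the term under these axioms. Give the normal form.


1. (m (k (m (h (u) (p)) (u))) (u))  →  (k (m (h (u) (p)) (u)))
2. (k (m (h (u) (p)) (u)))  →  (k (h (u) (p)))

normal form = (k (h (u) (p)))


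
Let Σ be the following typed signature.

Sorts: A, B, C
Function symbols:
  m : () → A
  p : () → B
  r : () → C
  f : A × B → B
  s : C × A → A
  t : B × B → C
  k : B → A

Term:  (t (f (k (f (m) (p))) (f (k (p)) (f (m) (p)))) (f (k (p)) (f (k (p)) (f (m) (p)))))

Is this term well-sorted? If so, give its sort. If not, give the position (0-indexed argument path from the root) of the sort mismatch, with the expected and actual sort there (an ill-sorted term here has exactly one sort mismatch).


well-sorted; sort = C

        (m) : A
        (p) : B
      (f (m) (p)) : B
    (k (f (m) (p))) : A
        (p) : B
      (k (p)) : A
        (m) : A
        (p) : B
      (f (m) (p)) : B
    (f (k (p)) (f (m) (p))) : B
  (f (k (f (m) (p))) (f (k (p)) (f (m) (p)))) : B
      (p) : B
    (k (p)) : A
        (p) : B
      (k (p)) : A
        (m) : A
        (p) : B
      (f (m) (p)) : B
    (f (k (p)) (f (m) (p))) : B
  (f (k (p)) (f (k (p)) (f (m) (p)))) : B
(t (f (k (f (m) (p))) (f (k (p)) (f (m) (p)))) (f (k (p)) (f (k (p)) (f (m) (p))))) : C


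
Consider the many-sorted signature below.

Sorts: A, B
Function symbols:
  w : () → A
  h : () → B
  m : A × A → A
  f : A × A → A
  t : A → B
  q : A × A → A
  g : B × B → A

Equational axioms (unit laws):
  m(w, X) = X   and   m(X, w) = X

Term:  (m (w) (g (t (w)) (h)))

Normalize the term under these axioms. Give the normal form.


normal form = (g (t (w)) (h))

1. (m (w) (g (t (w)) (h)))  →  (g (t (w)) (h))


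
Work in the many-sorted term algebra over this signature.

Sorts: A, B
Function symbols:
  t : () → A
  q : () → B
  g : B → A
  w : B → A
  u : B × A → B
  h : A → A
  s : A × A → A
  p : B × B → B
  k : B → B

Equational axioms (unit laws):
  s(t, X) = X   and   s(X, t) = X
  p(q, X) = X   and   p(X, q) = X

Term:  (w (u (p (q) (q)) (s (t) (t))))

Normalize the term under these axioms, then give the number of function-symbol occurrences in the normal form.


size = 4

1. (w (u (p (q) (q)) (s (t) (t))))  →  (w (u (q) (s (t) (t))))
2. (w (u (q) (s (t) (t))))  →  (w (u (q) (t)))
normal form: (w (u (q) (t)))


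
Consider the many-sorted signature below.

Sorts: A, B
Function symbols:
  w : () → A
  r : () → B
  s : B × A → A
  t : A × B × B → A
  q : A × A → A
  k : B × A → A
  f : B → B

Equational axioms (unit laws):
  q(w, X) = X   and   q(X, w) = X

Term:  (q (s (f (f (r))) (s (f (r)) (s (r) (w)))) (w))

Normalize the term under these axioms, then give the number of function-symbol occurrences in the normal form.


1. (q (s (f (f (r))) (s (f (r)) (s (r) (w)))) (w))  →  (s (f (f (r))) (s (f (r)) (s (r) (w))))
normal form: (s (f (f (r))) (s (f (r)) (s (r) (w))))

size = 10


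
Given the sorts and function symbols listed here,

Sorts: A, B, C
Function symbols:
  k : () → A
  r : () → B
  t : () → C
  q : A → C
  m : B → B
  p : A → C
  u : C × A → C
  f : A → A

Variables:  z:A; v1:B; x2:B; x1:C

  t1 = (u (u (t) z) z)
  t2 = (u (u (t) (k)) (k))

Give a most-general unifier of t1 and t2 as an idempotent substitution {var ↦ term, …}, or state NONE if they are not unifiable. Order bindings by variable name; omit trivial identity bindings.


{z ↦ (k)}


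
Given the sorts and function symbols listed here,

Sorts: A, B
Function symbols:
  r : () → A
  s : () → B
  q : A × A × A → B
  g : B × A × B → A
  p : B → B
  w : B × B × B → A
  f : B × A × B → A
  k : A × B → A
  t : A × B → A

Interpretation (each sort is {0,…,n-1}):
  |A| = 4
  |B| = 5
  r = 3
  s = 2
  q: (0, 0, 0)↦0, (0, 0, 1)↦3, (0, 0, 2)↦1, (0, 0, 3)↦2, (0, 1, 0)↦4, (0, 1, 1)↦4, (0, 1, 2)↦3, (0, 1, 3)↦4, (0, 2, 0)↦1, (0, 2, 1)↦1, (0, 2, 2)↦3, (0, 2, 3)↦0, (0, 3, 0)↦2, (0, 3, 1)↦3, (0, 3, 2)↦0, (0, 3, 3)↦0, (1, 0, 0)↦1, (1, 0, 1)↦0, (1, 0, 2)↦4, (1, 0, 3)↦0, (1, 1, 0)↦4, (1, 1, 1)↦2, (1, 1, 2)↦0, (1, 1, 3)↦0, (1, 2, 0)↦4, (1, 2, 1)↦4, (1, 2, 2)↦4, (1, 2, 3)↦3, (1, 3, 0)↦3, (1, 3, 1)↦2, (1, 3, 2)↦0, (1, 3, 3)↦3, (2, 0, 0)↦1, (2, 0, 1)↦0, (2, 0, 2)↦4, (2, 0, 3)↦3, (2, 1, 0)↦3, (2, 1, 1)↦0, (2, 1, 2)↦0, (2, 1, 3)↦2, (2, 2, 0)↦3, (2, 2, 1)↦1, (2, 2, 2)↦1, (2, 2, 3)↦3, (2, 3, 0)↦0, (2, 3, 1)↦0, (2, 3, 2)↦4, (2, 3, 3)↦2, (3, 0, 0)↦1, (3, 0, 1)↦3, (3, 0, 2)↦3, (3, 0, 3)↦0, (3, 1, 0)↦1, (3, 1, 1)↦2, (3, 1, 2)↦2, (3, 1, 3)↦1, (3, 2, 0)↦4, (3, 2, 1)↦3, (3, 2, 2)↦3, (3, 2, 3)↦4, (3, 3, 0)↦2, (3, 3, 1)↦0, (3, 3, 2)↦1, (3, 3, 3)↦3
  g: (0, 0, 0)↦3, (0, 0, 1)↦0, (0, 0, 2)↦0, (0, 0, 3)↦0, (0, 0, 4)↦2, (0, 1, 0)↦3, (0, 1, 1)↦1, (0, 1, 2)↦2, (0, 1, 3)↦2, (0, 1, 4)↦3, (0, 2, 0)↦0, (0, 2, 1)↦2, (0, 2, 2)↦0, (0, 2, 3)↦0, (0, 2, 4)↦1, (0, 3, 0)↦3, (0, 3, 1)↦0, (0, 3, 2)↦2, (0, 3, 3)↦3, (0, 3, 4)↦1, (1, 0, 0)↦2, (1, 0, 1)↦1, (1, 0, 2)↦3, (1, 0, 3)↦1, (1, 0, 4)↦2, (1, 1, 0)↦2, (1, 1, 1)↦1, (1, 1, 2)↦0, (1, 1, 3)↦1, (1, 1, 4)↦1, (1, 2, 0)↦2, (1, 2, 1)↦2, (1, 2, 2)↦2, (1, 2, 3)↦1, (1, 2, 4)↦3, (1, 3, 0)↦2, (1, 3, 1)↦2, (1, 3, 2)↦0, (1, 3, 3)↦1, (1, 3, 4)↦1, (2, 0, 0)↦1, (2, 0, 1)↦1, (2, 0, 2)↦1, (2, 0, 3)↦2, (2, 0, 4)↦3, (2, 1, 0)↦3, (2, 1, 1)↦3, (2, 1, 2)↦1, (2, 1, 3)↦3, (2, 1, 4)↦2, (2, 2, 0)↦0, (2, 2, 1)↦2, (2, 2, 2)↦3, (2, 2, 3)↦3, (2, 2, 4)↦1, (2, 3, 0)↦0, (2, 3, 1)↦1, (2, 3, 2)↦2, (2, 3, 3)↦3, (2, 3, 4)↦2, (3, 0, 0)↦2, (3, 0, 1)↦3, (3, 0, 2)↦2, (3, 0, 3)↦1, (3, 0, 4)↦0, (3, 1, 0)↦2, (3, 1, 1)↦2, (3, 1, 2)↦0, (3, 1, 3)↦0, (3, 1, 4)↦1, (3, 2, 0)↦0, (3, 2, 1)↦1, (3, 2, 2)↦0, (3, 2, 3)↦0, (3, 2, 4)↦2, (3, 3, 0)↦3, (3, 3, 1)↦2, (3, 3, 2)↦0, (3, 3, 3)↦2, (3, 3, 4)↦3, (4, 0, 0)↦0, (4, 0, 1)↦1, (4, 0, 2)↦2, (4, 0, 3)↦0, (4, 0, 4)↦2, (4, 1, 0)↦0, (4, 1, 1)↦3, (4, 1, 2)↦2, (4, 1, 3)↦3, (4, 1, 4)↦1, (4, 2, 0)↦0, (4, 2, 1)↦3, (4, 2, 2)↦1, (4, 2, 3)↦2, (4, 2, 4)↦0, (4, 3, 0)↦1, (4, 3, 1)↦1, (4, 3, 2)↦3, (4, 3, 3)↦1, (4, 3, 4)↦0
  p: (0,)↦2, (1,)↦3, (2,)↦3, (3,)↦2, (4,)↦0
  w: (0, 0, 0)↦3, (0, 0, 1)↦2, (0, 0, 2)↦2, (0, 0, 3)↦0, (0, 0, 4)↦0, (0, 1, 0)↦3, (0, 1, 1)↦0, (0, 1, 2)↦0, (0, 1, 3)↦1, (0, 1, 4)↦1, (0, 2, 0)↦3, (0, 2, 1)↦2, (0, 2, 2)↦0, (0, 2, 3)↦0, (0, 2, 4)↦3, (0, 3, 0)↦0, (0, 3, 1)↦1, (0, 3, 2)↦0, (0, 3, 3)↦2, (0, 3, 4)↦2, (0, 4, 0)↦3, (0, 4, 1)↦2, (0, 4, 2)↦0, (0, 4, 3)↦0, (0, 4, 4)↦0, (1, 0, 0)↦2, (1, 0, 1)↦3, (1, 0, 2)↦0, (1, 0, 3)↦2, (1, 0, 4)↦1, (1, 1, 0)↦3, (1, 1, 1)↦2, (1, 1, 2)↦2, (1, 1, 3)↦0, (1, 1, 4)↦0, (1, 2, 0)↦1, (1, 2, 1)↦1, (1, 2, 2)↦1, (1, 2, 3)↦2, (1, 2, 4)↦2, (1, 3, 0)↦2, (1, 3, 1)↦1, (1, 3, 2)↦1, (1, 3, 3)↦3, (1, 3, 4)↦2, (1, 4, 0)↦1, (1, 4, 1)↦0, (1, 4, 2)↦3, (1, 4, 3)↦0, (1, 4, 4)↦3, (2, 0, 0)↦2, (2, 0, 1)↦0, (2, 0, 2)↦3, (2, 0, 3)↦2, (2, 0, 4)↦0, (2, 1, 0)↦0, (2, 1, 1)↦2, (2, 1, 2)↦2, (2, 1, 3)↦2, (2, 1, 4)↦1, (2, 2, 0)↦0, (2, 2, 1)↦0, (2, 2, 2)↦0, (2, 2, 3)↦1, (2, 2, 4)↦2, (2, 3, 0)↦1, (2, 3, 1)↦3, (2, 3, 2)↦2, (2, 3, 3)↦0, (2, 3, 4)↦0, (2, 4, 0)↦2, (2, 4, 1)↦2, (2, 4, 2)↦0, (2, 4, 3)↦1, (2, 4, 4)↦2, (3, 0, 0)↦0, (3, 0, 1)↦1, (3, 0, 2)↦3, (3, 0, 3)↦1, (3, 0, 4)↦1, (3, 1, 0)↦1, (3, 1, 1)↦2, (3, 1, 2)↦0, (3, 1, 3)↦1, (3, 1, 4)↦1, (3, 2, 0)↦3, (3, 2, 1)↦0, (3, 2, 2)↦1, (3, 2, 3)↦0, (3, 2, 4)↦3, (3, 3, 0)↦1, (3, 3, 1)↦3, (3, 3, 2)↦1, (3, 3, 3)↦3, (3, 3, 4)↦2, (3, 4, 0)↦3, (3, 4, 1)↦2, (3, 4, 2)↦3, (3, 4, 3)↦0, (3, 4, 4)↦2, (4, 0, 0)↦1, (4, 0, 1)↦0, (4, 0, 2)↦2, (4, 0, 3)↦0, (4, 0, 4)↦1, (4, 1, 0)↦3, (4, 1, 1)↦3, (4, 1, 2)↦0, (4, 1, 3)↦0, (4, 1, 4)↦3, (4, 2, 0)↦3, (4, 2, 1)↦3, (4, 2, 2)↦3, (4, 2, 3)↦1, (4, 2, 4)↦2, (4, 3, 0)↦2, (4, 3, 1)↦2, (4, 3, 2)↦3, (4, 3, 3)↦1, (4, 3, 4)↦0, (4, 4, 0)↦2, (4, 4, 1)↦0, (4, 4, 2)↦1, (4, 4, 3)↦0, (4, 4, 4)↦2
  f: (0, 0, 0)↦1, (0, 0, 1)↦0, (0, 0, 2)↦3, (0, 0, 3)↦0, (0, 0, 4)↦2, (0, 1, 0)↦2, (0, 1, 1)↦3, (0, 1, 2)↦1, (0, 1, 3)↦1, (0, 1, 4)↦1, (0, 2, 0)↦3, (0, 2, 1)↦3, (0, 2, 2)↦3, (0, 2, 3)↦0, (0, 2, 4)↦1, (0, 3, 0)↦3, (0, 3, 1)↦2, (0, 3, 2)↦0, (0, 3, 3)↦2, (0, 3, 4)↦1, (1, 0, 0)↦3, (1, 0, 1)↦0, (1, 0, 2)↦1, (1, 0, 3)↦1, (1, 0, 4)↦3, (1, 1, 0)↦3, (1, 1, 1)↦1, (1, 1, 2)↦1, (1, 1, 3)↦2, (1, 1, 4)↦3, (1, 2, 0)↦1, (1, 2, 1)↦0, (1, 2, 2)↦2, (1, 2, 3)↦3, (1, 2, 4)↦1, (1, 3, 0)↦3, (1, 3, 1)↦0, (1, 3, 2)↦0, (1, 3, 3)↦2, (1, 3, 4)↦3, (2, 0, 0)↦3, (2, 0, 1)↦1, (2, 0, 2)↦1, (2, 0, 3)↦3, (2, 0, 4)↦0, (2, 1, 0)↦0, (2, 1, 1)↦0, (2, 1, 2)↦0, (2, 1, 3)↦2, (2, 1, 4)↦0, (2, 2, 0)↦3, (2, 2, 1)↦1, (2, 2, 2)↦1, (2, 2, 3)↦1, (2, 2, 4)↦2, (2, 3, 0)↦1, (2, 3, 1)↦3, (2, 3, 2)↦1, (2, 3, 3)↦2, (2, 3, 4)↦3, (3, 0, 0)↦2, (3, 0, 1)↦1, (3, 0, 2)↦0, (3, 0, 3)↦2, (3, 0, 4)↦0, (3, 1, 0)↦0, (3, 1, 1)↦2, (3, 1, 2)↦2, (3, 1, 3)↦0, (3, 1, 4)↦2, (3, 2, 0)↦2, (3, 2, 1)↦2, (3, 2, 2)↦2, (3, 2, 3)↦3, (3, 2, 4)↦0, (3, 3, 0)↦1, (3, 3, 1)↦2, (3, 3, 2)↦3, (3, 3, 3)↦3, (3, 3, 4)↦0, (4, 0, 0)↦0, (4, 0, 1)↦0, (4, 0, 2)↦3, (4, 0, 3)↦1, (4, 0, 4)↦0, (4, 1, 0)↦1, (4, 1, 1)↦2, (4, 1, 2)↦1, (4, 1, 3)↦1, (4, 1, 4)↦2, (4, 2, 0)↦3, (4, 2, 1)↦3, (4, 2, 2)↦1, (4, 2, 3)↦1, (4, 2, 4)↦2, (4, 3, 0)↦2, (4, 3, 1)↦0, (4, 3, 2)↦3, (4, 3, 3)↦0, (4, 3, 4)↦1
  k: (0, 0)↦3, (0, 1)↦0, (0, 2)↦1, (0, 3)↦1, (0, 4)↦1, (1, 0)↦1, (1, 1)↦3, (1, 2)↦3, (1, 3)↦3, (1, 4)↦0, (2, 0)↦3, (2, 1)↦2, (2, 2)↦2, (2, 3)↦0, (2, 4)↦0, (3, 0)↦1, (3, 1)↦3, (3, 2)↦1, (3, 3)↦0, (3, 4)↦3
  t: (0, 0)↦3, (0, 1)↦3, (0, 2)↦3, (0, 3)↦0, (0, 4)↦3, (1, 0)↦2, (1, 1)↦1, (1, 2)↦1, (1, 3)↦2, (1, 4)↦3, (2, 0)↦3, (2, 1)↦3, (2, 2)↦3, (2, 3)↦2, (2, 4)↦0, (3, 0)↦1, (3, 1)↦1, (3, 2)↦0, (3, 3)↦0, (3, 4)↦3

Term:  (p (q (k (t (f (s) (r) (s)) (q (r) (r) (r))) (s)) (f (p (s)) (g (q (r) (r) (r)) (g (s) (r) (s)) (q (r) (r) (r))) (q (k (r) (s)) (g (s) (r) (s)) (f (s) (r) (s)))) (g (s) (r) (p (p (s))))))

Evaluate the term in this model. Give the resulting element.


value = 0

  s = 2
  r = 3
  s = 2
  (f (s) (r) (s)) = f(2, 3, 2) = 1
  r = 3
  r = 3
  r = 3
  (q (r) (r) (r)) = q(3, 3, 3) = 3
  (t (f (s) (r) (s)) (q (r) (r) (r))) = t(1, 3) = 2
  s = 2
  (k (t (f (s) (r) (s)) (q (r) (r) (r))) (s)) = k(2, 2) = 2
  s = 2
  (p (s)) = p(2,) = 3
  r = 3
  r = 3
  r = 3
  (q (r) (r) (r)) = q(3, 3, 3) = 3
  s = 2
  r = 3
  s = 2
  (g (s) (r) (s)) = g(2, 3, 2) = 2
  r = 3
  r = 3
  r = 3
  (q (r) (r) (r)) = q(3, 3, 3) = 3
  (g (q (r) (r) (r)) (g (s) (r) (s)) (q (r) (r) (r))) = g(3, 2, 3) = 0
  r = 3
  s = 2
  (k (r) (s)) = k(3, 2) = 1
  s = 2
  r = 3
  s = 2
  (g (s) (r) (s)) = g(2, 3, 2) = 2
  s = 2
  r = 3
  s = 2
  (f (s) (r) (s)) = f(2, 3, 2) = 1
  (q (k (r) (s)) (g (s) (r) (s)) (f (s) (r) (s))) = q(1, 2, 1) = 4
  (f (p (s)) (g (q (r) (r) (r)) (g (s) (r) (s)) (q (r) (r) (r))) (q (k (r) (s)) (g (s) (r) (s)) (f (s) (r) (s)))) = f(3, 0, 4) = 0
  s = 2
  r = 3
  s = 2
  (p (s)) = p(2,) = 3
  (p (p (s))) = p(3,) = 2
  (g (s) (r) (p (p (s)))) = g(2, 3, 2) = 2
  (q (k (t (f (s) (r) (s)) (q (r) (r) (r))) (s)) (f (p (s)) (g (q (r) (r) (r)) (g (s) (r) (s)) (q (r) (r) (r))) (q (k (r) (s)) (g (s) (r) (s)) (f (s) (r) (s)))) (g (s) (r) (p (p (s))))) = q(2, 0, 2) = 4
  (p (q (k (t (f (s) (r) (s)) (q (r) (r) (r))) (s)) (f (p (s)) (g (q (r) (r) (r)) (g (s) (r) (s)) (q (r) (r) (r))) (q (k (r) (s)) (g (s) (r) (s)) (f (s) (r) (s)))) (g (s) (r) (p (p (s)))))) = p(4,) = 0
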